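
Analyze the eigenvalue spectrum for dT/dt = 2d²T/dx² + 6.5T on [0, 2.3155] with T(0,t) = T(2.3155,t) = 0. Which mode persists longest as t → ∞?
Eigenvalues: λₙ = 2n²π²/2.3155² - 6.5.
First three modes:
  n=1: λ₁ = 2π²/2.3155² - 6.5 ≈ -2.818
  n=2: λ₂ = 8π²/2.3155² - 6.5 ≈ 8.227
  n=3: λ₃ = 18π²/2.3155² - 6.5 ≈ 26.635
Since 2π²/2.3155² ≈ 3.682 < 6.5, λ₁ < 0.
The n=1 mode grows fastest (−λₙ is largest for n=1) → dominates.
Asymptotic: T ~ c₁ sin(πx/2.3155) e^{2.818t} (exponential growth at rate −λ₁ ≈ 2.818).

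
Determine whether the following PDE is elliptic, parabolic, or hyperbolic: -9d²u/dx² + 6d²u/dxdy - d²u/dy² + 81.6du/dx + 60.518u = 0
Coefficients: A = -9, B = 6, C = -1. B² - 4AC = 0, which is zero, so the equation is parabolic.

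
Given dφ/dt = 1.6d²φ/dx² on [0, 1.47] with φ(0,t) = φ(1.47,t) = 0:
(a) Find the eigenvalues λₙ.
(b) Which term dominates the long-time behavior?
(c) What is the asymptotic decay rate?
Eigenvalues: λₙ = 1.6n²π²/1.47².
First three modes:
  n=1: λ₁ = 1.6π²/1.47² ≈ 7.308
  n=2: λ₂ = 6.4π²/1.47² ≈ 29.231 (4× faster decay)
  n=3: λ₃ = 14.4π²/1.47² ≈ 65.77 (9× faster decay)
As t → ∞, higher modes decay exponentially faster. The n=1 mode dominates: φ ~ c₁ sin(πx/1.47) e^{-λ₁t}.
Decay rate: λ₁ = 1.6π²/1.47² ≈ 7.308.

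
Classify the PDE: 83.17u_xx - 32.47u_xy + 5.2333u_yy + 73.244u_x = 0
A = 83.17, B = -32.47, C = 5.2333. Discriminant B² - 4AC = -686.713344. Since -686.713344 < 0, elliptic.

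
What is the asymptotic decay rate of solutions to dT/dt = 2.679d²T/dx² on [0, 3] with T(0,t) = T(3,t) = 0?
Eigenvalues: λₙ = 2.679n²π²/3².
First three modes:
  n=1: λ₁ = 2.679π²/3² ≈ 2.938
  n=2: λ₂ = 10.716π²/3² ≈ 11.751 (4× faster decay)
  n=3: λ₃ = 24.111π²/3² ≈ 26.441 (9× faster decay)
As t → ∞, higher modes decay exponentially faster. The n=1 mode dominates: T ~ c₁ sin(πx/3) e^{-λ₁t}.
Decay rate: λ₁ = 2.679π²/3² ≈ 2.938.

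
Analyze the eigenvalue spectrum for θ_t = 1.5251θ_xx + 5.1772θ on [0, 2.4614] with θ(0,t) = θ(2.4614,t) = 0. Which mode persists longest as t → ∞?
Eigenvalues: λₙ = 1.5251n²π²/2.4614² - 5.1772.
First three modes:
  n=1: λ₁ = 1.5251π²/2.4614² - 5.1772 ≈ -2.693
  n=2: λ₂ = 6.1004π²/2.4614² - 5.1772 ≈ 4.761
  n=3: λ₃ = 13.7259π²/2.4614² - 5.1772 ≈ 17.183
Since 1.5251π²/2.4614² ≈ 2.484 < 5.1772, λ₁ < 0.
The n=1 mode grows fastest (−λₙ is largest for n=1) → dominates.
Asymptotic: θ ~ c₁ sin(πx/2.4614) e^{2.693t} (exponential growth at rate −λ₁ ≈ 2.693).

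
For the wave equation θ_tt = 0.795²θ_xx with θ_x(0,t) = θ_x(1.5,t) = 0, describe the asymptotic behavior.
θ oscillates about a mean that drifts linearly in t (generically unbounded; no decay). There is no damping, so the nonconstant modes persist as standing waves (energy conserved, no decay). But with Neumann conditions at both ends the constant mode has eigenvalue 0: the spatial mean M(t) of θ satisfies M'' = 0, so M(t) = M(0) + M'(0)·t. Unless the initial velocity has zero mean (∫θ_t(x,0)dx = 0), the solution grows linearly in t (unbounded, though not exponentially); if it does have zero mean, the solution stays bounded and simply oscillates.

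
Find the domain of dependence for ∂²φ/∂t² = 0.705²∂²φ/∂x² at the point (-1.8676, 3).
Domain of dependence: [-3.9826, 0.2474]. Signals travel at speed 0.705, so data within |x - -1.8676| ≤ 0.705·3 = 2.115 can reach the point.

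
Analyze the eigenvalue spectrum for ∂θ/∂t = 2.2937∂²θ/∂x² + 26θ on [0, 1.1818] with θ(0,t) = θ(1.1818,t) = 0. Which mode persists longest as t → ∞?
Eigenvalues: λₙ = 2.2937n²π²/1.1818² - 26.
First three modes:
  n=1: λ₁ = 2.2937π²/1.1818² - 26 ≈ -9.791
  n=2: λ₂ = 9.1748π²/1.1818² - 26 ≈ 38.835
  n=3: λ₃ = 20.6433π²/1.1818² - 26 ≈ 119.878
Since 2.2937π²/1.1818² ≈ 16.209 < 26, λ₁ < 0.
The n=1 mode grows fastest (−λₙ is largest for n=1) → dominates.
Asymptotic: θ ~ c₁ sin(πx/1.1818) e^{9.791t} (exponential growth at rate −λ₁ ≈ 9.791).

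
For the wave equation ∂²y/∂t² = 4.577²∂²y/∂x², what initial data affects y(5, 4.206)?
Domain of dependence: [-14.250862, 24.250862]. Signals travel at speed 4.577, so data within |x - 5| ≤ 4.577·4.206 = 19.250862 can reach the point.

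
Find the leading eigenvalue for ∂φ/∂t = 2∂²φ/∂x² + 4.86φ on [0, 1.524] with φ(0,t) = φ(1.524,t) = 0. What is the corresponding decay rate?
Eigenvalues: λₙ = 2n²π²/1.524² - 4.86.
First three modes:
  n=1: λ₁ = 2π²/1.524² - 4.86 ≈ 3.639
  n=2: λ₂ = 8π²/1.524² - 4.86 ≈ 29.135
  n=3: λ₃ = 18π²/1.524² - 4.86 ≈ 71.63
Since 2π²/1.524² ≈ 8.499 > 4.86, all λₙ > 0.
The n=1 mode decays slowest → dominates as t → ∞.
Asymptotic: φ ~ c₁ sin(πx/1.524) e^{-λ₁t} with decay rate λ₁ ≈ 3.639.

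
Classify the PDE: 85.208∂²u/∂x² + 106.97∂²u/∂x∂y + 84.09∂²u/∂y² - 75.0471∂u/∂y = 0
A = 85.208, B = 106.97, C = 84.09. Discriminant B² - 4AC = -17217.98198. Since -17217.98198 < 0, elliptic.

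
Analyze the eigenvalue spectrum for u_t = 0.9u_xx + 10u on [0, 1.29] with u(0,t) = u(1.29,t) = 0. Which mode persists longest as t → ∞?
Eigenvalues: λₙ = 0.9n²π²/1.29² - 10.
First three modes:
  n=1: λ₁ = 0.9π²/1.29² - 10 ≈ -4.662
  n=2: λ₂ = 3.6π²/1.29² - 10 ≈ 11.351
  n=3: λ₃ = 8.1π²/1.29² - 10 ≈ 38.04
Since 0.9π²/1.29² ≈ 5.338 < 10, λ₁ < 0.
The n=1 mode grows fastest (−λₙ is largest for n=1) → dominates.
Asymptotic: u ~ c₁ sin(πx/1.29) e^{4.662t} (exponential growth at rate −λ₁ ≈ 4.662).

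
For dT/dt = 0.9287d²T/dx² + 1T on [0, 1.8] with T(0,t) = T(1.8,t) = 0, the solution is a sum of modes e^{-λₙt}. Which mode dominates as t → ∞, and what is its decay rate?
Eigenvalues: λₙ = 0.9287n²π²/1.8² - 1.
First three modes:
  n=1: λ₁ = 0.9287π²/1.8² - 1 ≈ 1.829
  n=2: λ₂ = 3.7148π²/1.8² - 1 ≈ 10.316
  n=3: λ₃ = 8.3583π²/1.8² - 1 ≈ 24.461
Since 0.9287π²/1.8² ≈ 2.829 > 1, all λₙ > 0.
The n=1 mode decays slowest → dominates as t → ∞.
Asymptotic: T ~ c₁ sin(πx/1.8) e^{-λ₁t} with decay rate λ₁ ≈ 1.829.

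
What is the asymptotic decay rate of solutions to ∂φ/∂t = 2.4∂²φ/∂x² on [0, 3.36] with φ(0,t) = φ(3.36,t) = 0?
Eigenvalues: λₙ = 2.4n²π²/3.36².
First three modes:
  n=1: λ₁ = 2.4π²/3.36² ≈ 2.098
  n=2: λ₂ = 9.6π²/3.36² ≈ 8.393 (4× faster decay)
  n=3: λ₃ = 21.6π²/3.36² ≈ 18.883 (9× faster decay)
As t → ∞, higher modes decay exponentially faster. The n=1 mode dominates: φ ~ c₁ sin(πx/3.36) e^{-λ₁t}.
Decay rate: λ₁ = 2.4π²/3.36² ≈ 2.098.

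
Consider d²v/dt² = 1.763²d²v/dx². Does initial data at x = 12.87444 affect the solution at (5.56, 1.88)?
No. The domain of dependence is [2.24556, 8.87444], and 12.87444 is outside this interval.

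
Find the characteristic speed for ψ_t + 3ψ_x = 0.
Speed = 3. Information travels along x - 3t = const (rightward).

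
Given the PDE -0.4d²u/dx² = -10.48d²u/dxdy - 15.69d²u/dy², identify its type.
Rewriting in standard form: -0.4d²u/dx² + 10.48d²u/dxdy + 15.69d²u/dy² = 0. The second-order coefficients are A = -0.4, B = 10.48, C = 15.69. Since B² - 4AC = 134.9344 > 0, this is a hyperbolic PDE.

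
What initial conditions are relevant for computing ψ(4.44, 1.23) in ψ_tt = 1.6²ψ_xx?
Domain of dependence: [2.472, 6.408]. Signals travel at speed 1.6, so data within |x - 4.44| ≤ 1.6·1.23 = 1.968 can reach the point.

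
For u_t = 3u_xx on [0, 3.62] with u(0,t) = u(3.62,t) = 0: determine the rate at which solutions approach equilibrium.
Eigenvalues: λₙ = 3n²π²/3.62².
First three modes:
  n=1: λ₁ = 3π²/3.62² ≈ 2.259
  n=2: λ₂ = 12π²/3.62² ≈ 9.038 (4× faster decay)
  n=3: λ₃ = 27π²/3.62² ≈ 20.335 (9× faster decay)
As t → ∞, higher modes decay exponentially faster. The n=1 mode dominates: u ~ c₁ sin(πx/3.62) e^{-λ₁t}.
Decay rate: λ₁ = 3π²/3.62² ≈ 2.259.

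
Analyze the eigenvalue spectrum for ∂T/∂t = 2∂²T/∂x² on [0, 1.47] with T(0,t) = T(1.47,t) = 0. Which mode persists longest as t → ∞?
Eigenvalues: λₙ = 2n²π²/1.47².
First three modes:
  n=1: λ₁ = 2π²/1.47² ≈ 9.135
  n=2: λ₂ = 8π²/1.47² ≈ 36.539 (4× faster decay)
  n=3: λ₃ = 18π²/1.47² ≈ 82.212 (9× faster decay)
As t → ∞, higher modes decay exponentially faster. The n=1 mode dominates: T ~ c₁ sin(πx/1.47) e^{-λ₁t}.
Decay rate: λ₁ = 2π²/1.47² ≈ 9.135.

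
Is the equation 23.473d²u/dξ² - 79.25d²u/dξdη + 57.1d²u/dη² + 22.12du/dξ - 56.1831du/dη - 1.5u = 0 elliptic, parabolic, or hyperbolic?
Computing B² - 4AC with A = 23.473, B = -79.25, C = 57.1: discriminant = 919.3293 (positive). Answer: hyperbolic.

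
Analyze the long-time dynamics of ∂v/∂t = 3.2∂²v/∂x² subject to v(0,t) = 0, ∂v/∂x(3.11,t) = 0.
Long-time behavior: v → 0. Heat escapes through the Dirichlet boundary.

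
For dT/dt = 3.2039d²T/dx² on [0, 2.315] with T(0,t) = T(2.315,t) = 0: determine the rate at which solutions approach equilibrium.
Eigenvalues: λₙ = 3.2039n²π²/2.315².
First three modes:
  n=1: λ₁ = 3.2039π²/2.315² ≈ 5.9
  n=2: λ₂ = 12.8156π²/2.315² ≈ 23.601 (4× faster decay)
  n=3: λ₃ = 28.8351π²/2.315² ≈ 53.103 (9× faster decay)
As t → ∞, higher modes decay exponentially faster. The n=1 mode dominates: T ~ c₁ sin(πx/2.315) e^{-λ₁t}.
Decay rate: λ₁ = 3.2039π²/2.315² ≈ 5.9.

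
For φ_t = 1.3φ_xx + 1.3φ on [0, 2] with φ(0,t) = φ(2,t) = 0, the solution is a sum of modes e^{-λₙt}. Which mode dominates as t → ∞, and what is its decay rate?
Eigenvalues: λₙ = 1.3n²π²/2² - 1.3.
First three modes:
  n=1: λ₁ = 1.3π²/2² - 1.3 ≈ 1.908
  n=2: λ₂ = 5.2π²/2² - 1.3 ≈ 11.53
  n=3: λ₃ = 11.7π²/2² - 1.3 ≈ 27.569
Since 1.3π²/2² ≈ 3.208 > 1.3, all λₙ > 0.
The n=1 mode decays slowest → dominates as t → ∞.
Asymptotic: φ ~ c₁ sin(πx/2) e^{-λ₁t} with decay rate λ₁ ≈ 1.908.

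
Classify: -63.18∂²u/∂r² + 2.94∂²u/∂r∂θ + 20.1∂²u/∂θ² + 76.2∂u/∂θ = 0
Hyperbolic (discriminant = 5088.3156).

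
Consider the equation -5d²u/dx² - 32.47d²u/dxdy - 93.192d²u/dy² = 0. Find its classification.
Elliptic. (A = -5, B = -32.47, C = -93.192 gives B² - 4AC = -809.5391.)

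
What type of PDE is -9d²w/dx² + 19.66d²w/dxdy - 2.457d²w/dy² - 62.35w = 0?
With A = -9, B = 19.66, C = -2.457, the discriminant is 298.0636. This is a hyperbolic PDE.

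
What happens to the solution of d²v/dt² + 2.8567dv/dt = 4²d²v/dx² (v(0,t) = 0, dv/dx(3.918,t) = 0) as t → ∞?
v → 0. Damping (γ=2.8567) dissipates energy; oscillations decay exponentially.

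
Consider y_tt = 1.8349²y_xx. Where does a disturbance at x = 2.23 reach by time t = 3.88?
Domain of influence: [-4.889412, 9.349412]. Data at x = 2.23 spreads outward at speed 1.8349.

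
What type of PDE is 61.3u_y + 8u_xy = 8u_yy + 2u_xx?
Rewriting in standard form: -2u_xx + 8u_xy - 8u_yy + 61.3u_y = 0. With A = -2, B = 8, C = -8, the discriminant is 0. This is a parabolic PDE.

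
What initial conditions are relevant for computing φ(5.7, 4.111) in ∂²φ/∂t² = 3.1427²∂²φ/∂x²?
Domain of dependence: [-7.2196397, 18.6196397]. Signals travel at speed 3.1427, so data within |x - 5.7| ≤ 3.1427·4.111 = 12.9196397 can reach the point.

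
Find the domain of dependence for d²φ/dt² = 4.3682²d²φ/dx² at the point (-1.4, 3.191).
Domain of dependence: [-15.3389262, 12.5389262]. Signals travel at speed 4.3682, so data within |x - -1.4| ≤ 4.3682·3.191 = 13.9389262 can reach the point.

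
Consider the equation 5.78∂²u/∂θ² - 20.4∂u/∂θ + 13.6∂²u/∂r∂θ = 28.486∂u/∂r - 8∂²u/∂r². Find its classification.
Rewriting in standard form: 8∂²u/∂r² + 13.6∂²u/∂r∂θ + 5.78∂²u/∂θ² - 28.486∂u/∂r - 20.4∂u/∂θ = 0. Parabolic. (A = 8, B = 13.6, C = 5.78 gives B² - 4AC = 0.)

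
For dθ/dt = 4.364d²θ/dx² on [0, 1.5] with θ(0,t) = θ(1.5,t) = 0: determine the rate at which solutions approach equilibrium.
Eigenvalues: λₙ = 4.364n²π²/1.5².
First three modes:
  n=1: λ₁ = 4.364π²/1.5² ≈ 19.143
  n=2: λ₂ = 17.456π²/1.5² ≈ 76.571 (4× faster decay)
  n=3: λ₃ = 39.276π²/1.5² ≈ 172.284 (9× faster decay)
As t → ∞, higher modes decay exponentially faster. The n=1 mode dominates: θ ~ c₁ sin(πx/1.5) e^{-λ₁t}.
Decay rate: λ₁ = 4.364π²/1.5² ≈ 19.143.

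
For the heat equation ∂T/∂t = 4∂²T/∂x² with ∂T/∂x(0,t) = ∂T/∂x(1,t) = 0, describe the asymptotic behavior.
T → constant (steady state). Heat is conserved (no flux at boundaries); solution approaches the spatial average.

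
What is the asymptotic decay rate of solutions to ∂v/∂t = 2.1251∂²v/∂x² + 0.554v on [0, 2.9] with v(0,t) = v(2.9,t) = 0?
Eigenvalues: λₙ = 2.1251n²π²/2.9² - 0.554.
First three modes:
  n=1: λ₁ = 2.1251π²/2.9² - 0.554 ≈ 1.94
  n=2: λ₂ = 8.5004π²/2.9² - 0.554 ≈ 9.422
  n=3: λ₃ = 19.1259π²/2.9² - 0.554 ≈ 21.891
Since 2.1251π²/2.9² ≈ 2.494 > 0.554, all λₙ > 0.
The n=1 mode decays slowest → dominates as t → ∞.
Asymptotic: v ~ c₁ sin(πx/2.9) e^{-λ₁t} with decay rate λ₁ ≈ 1.94.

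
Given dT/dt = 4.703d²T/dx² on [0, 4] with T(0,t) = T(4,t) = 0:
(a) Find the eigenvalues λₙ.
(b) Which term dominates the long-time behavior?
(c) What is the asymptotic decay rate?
Eigenvalues: λₙ = 4.703n²π²/4².
First three modes:
  n=1: λ₁ = 4.703π²/4² ≈ 2.901
  n=2: λ₂ = 18.812π²/4² ≈ 11.604 (4× faster decay)
  n=3: λ₃ = 42.327π²/4² ≈ 26.109 (9× faster decay)
As t → ∞, higher modes decay exponentially faster. The n=1 mode dominates: T ~ c₁ sin(πx/4) e^{-λ₁t}.
Decay rate: λ₁ = 4.703π²/4² ≈ 2.901.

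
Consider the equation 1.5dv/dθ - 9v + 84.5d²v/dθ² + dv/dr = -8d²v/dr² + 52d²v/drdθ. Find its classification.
Rewriting in standard form: 8d²v/dr² - 52d²v/drdθ + 84.5d²v/dθ² + dv/dr + 1.5dv/dθ - 9v = 0. Parabolic. (A = 8, B = -52, C = 84.5 gives B² - 4AC = 0.)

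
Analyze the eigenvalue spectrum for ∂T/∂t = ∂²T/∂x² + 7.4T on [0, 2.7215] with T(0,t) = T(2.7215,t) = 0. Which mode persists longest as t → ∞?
Eigenvalues: λₙ = n²π²/2.7215² - 7.4.
First three modes:
  n=1: λ₁ = π²/2.7215² - 7.4 ≈ -6.067
  n=2: λ₂ = 4π²/2.7215² - 7.4 ≈ -2.07
  n=3: λ₃ = 9π²/2.7215² - 7.4 ≈ 4.593
Since π²/2.7215² ≈ 1.333 < 7.4, λ₁ < 0.
The n=1 mode grows fastest (−λₙ is largest for n=1) → dominates.
Asymptotic: T ~ c₁ sin(πx/2.7215) e^{6.067t} (exponential growth at rate −λ₁ ≈ 6.067).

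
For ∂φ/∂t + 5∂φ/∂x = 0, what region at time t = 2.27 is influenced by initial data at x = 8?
At x = 19.35. The characteristic carries data from (8, 0) to (19.35, 2.27).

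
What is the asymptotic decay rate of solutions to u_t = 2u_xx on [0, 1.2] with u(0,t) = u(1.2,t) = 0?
Eigenvalues: λₙ = 2n²π²/1.2².
First three modes:
  n=1: λ₁ = 2π²/1.2² ≈ 13.708
  n=2: λ₂ = 8π²/1.2² ≈ 54.831 (4× faster decay)
  n=3: λ₃ = 18π²/1.2² ≈ 123.37 (9× faster decay)
As t → ∞, higher modes decay exponentially faster. The n=1 mode dominates: u ~ c₁ sin(πx/1.2) e^{-λ₁t}.
Decay rate: λ₁ = 2π²/1.2² ≈ 13.708.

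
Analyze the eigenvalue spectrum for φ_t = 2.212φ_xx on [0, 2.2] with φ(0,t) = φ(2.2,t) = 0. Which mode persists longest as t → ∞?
Eigenvalues: λₙ = 2.212n²π²/2.2².
First three modes:
  n=1: λ₁ = 2.212π²/2.2² ≈ 4.511
  n=2: λ₂ = 8.848π²/2.2² ≈ 18.043 (4× faster decay)
  n=3: λ₃ = 19.908π²/2.2² ≈ 40.596 (9× faster decay)
As t → ∞, higher modes decay exponentially faster. The n=1 mode dominates: φ ~ c₁ sin(πx/2.2) e^{-λ₁t}.
Decay rate: λ₁ = 2.212π²/2.2² ≈ 4.511.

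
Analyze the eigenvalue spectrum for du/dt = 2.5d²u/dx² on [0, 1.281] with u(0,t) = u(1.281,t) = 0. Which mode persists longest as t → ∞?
Eigenvalues: λₙ = 2.5n²π²/1.281².
First three modes:
  n=1: λ₁ = 2.5π²/1.281² ≈ 15.036
  n=2: λ₂ = 10π²/1.281² ≈ 60.145 (4× faster decay)
  n=3: λ₃ = 22.5π²/1.281² ≈ 135.327 (9× faster decay)
As t → ∞, higher modes decay exponentially faster. The n=1 mode dominates: u ~ c₁ sin(πx/1.281) e^{-λ₁t}.
Decay rate: λ₁ = 2.5π²/1.281² ≈ 15.036.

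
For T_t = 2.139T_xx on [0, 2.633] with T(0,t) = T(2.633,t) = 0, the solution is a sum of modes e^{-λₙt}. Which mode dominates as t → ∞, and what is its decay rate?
Eigenvalues: λₙ = 2.139n²π²/2.633².
First three modes:
  n=1: λ₁ = 2.139π²/2.633² ≈ 3.045
  n=2: λ₂ = 8.556π²/2.633² ≈ 12.181 (4× faster decay)
  n=3: λ₃ = 19.251π²/2.633² ≈ 27.406 (9× faster decay)
As t → ∞, higher modes decay exponentially faster. The n=1 mode dominates: T ~ c₁ sin(πx/2.633) e^{-λ₁t}.
Decay rate: λ₁ = 2.139π²/2.633² ≈ 3.045.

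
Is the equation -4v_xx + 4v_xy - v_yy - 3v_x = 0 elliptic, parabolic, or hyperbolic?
Computing B² - 4AC with A = -4, B = 4, C = -1: discriminant = 0 (zero). Answer: parabolic.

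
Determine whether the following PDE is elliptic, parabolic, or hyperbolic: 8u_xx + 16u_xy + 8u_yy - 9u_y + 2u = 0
Coefficients: A = 8, B = 16, C = 8. B² - 4AC = 0, which is zero, so the equation is parabolic.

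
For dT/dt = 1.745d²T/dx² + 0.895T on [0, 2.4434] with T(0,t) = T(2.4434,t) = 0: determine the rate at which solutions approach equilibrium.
Eigenvalues: λₙ = 1.745n²π²/2.4434² - 0.895.
First three modes:
  n=1: λ₁ = 1.745π²/2.4434² - 0.895 ≈ 1.99
  n=2: λ₂ = 6.98π²/2.4434² - 0.895 ≈ 10.644
  n=3: λ₃ = 15.705π²/2.4434² - 0.895 ≈ 25.068
Since 1.745π²/2.4434² ≈ 2.885 > 0.895, all λₙ > 0.
The n=1 mode decays slowest → dominates as t → ∞.
Asymptotic: T ~ c₁ sin(πx/2.4434) e^{-λ₁t} with decay rate λ₁ ≈ 1.99.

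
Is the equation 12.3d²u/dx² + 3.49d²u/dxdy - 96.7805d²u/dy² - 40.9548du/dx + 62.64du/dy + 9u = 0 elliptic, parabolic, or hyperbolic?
Computing B² - 4AC with A = 12.3, B = 3.49, C = -96.7805: discriminant = 4773.7807 (positive). Answer: hyperbolic.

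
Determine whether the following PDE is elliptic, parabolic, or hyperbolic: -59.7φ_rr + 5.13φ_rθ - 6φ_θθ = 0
Coefficients: A = -59.7, B = 5.13, C = -6. B² - 4AC = -1406.4831, which is negative, so the equation is elliptic.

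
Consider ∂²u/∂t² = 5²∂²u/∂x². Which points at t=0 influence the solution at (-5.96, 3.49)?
Domain of dependence: [-23.41, 11.49]. Signals travel at speed 5, so data within |x - -5.96| ≤ 5·3.49 = 17.45 can reach the point.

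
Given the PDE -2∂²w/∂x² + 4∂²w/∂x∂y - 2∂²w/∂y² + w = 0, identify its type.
The second-order coefficients are A = -2, B = 4, C = -2. Since B² - 4AC = 0 = 0, this is a parabolic PDE.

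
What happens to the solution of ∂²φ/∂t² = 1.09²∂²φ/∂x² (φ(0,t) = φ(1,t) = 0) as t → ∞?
φ oscillates (no decay). Energy is conserved; the solution oscillates indefinitely as standing waves.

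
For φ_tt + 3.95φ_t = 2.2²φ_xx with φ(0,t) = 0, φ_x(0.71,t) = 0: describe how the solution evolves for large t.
φ → 0. Damping (γ=3.95) dissipates energy; oscillations decay exponentially.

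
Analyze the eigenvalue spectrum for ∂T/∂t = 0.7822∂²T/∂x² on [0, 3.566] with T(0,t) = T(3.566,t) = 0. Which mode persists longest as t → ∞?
Eigenvalues: λₙ = 0.7822n²π²/3.566².
First three modes:
  n=1: λ₁ = 0.7822π²/3.566² ≈ 0.607
  n=2: λ₂ = 3.1288π²/3.566² ≈ 2.428 (4× faster decay)
  n=3: λ₃ = 7.0398π²/3.566² ≈ 5.464 (9× faster decay)
As t → ∞, higher modes decay exponentially faster. The n=1 mode dominates: T ~ c₁ sin(πx/3.566) e^{-λ₁t}.
Decay rate: λ₁ = 0.7822π²/3.566² ≈ 0.607.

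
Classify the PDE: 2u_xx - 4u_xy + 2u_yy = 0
A = 2, B = -4, C = 2. Discriminant B² - 4AC = 0. Since 0 = 0, parabolic.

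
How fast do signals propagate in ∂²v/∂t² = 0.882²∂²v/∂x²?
Speed = 0.882. Information travels along characteristics x = x₀ ± 0.882t.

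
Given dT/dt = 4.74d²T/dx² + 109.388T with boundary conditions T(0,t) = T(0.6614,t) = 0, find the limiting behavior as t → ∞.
T grows unboundedly. Reaction dominates diffusion (r=109.388 > κπ²/L²≈106.94); solution grows exponentially.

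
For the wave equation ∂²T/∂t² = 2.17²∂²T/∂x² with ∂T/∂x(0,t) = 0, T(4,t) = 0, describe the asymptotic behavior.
T oscillates (no decay). Energy is conserved; the solution oscillates indefinitely as standing waves.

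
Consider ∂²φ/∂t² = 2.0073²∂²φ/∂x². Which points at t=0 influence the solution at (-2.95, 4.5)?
Domain of dependence: [-11.98285, 6.08285]. Signals travel at speed 2.0073, so data within |x - -2.95| ≤ 2.0073·4.5 = 9.03285 can reach the point.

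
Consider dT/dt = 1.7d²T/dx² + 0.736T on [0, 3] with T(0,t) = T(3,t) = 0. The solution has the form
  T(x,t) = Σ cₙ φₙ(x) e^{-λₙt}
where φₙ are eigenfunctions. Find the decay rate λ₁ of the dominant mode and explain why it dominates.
Eigenvalues: λₙ = 1.7n²π²/3² - 0.736.
First three modes:
  n=1: λ₁ = 1.7π²/3² - 0.736 ≈ 1.128
  n=2: λ₂ = 6.8π²/3² - 0.736 ≈ 6.721
  n=3: λ₃ = 15.3π²/3² - 0.736 ≈ 16.042
Since 1.7π²/3² ≈ 1.864 > 0.736, all λₙ > 0.
The n=1 mode decays slowest → dominates as t → ∞.
Asymptotic: T ~ c₁ sin(πx/3) e^{-λ₁t} with decay rate λ₁ ≈ 1.128.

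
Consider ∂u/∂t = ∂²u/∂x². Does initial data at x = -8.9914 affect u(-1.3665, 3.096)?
Yes, for any finite x. The heat equation has infinite propagation speed, so all initial data affects all points at any t > 0.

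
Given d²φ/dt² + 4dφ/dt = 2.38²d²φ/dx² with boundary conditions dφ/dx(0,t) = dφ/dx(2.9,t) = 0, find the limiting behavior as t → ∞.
φ → constant (steady state). Damping (γ=4) dissipates the nonconstant modes; with Neumann BCs the spatial average obeys M''+γM'=0 and tends to a finite limit.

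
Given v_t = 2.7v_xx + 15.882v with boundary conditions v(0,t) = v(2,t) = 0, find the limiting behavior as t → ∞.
v grows unboundedly. Reaction dominates diffusion (r=15.882 > κπ²/L²≈6.66); solution grows exponentially.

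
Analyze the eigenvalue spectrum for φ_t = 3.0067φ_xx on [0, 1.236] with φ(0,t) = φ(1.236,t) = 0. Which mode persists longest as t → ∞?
Eigenvalues: λₙ = 3.0067n²π²/1.236².
First three modes:
  n=1: λ₁ = 3.0067π²/1.236² ≈ 19.425
  n=2: λ₂ = 12.0268π²/1.236² ≈ 77.699 (4× faster decay)
  n=3: λ₃ = 27.0603π²/1.236² ≈ 174.822 (9× faster decay)
As t → ∞, higher modes decay exponentially faster. The n=1 mode dominates: φ ~ c₁ sin(πx/1.236) e^{-λ₁t}.
Decay rate: λ₁ = 3.0067π²/1.236² ≈ 19.425.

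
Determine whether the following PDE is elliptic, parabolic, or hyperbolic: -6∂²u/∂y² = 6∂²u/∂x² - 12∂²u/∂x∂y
Rewriting in standard form: -6∂²u/∂x² + 12∂²u/∂x∂y - 6∂²u/∂y² = 0. Coefficients: A = -6, B = 12, C = -6. B² - 4AC = 0, which is zero, so the equation is parabolic.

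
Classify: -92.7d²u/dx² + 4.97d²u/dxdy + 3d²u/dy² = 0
Hyperbolic (discriminant = 1137.1009).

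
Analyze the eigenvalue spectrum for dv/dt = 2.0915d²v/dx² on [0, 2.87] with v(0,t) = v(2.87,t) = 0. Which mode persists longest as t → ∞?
Eigenvalues: λₙ = 2.0915n²π²/2.87².
First three modes:
  n=1: λ₁ = 2.0915π²/2.87² ≈ 2.506
  n=2: λ₂ = 8.366π²/2.87² ≈ 10.024 (4× faster decay)
  n=3: λ₃ = 18.8235π²/2.87² ≈ 22.555 (9× faster decay)
As t → ∞, higher modes decay exponentially faster. The n=1 mode dominates: v ~ c₁ sin(πx/2.87) e^{-λ₁t}.
Decay rate: λ₁ = 2.0915π²/2.87² ≈ 2.506.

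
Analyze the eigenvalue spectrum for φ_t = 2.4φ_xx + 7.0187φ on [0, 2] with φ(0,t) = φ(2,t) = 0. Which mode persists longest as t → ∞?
Eigenvalues: λₙ = 2.4n²π²/2² - 7.0187.
First three modes:
  n=1: λ₁ = 2.4π²/2² - 7.0187 ≈ -1.097
  n=2: λ₂ = 9.6π²/2² - 7.0187 ≈ 16.668
  n=3: λ₃ = 21.6π²/2² - 7.0187 ≈ 46.277
Since 2.4π²/2² ≈ 5.922 < 7.0187, λ₁ < 0.
The n=1 mode grows fastest (−λₙ is largest for n=1) → dominates.
Asymptotic: φ ~ c₁ sin(πx/2) e^{1.097t} (exponential growth at rate −λ₁ ≈ 1.097).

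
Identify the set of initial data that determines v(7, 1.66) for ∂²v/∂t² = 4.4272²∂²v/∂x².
Domain of dependence: [-0.349152, 14.349152]. Signals travel at speed 4.4272, so data within |x - 7| ≤ 4.4272·1.66 = 7.349152 can reach the point.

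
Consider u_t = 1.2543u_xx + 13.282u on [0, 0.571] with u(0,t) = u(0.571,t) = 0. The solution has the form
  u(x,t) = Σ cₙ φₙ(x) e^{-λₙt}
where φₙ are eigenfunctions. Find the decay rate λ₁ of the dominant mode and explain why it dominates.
Eigenvalues: λₙ = 1.2543n²π²/0.571² - 13.282.
First three modes:
  n=1: λ₁ = 1.2543π²/0.571² - 13.282 ≈ 24.687
  n=2: λ₂ = 5.0172π²/0.571² - 13.282 ≈ 138.594
  n=3: λ₃ = 11.2887π²/0.571² - 13.282 ≈ 328.439
Since 1.2543π²/0.571² ≈ 37.969 > 13.282, all λₙ > 0.
The n=1 mode decays slowest → dominates as t → ∞.
Asymptotic: u ~ c₁ sin(πx/0.571) e^{-λ₁t} with decay rate λ₁ ≈ 24.687.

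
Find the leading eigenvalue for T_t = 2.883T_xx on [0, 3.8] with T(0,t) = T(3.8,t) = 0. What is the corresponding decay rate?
Eigenvalues: λₙ = 2.883n²π²/3.8².
First three modes:
  n=1: λ₁ = 2.883π²/3.8² ≈ 1.971
  n=2: λ₂ = 11.532π²/3.8² ≈ 7.882 (4× faster decay)
  n=3: λ₃ = 25.947π²/3.8² ≈ 17.735 (9× faster decay)
As t → ∞, higher modes decay exponentially faster. The n=1 mode dominates: T ~ c₁ sin(πx/3.8) e^{-λ₁t}.
Decay rate: λ₁ = 2.883π²/3.8² ≈ 1.971.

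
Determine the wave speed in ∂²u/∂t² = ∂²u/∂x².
Speed = 1. Information travels along characteristics x = x₀ ± 1t.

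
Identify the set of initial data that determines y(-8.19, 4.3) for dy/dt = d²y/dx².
The entire real line. The heat equation has infinite propagation speed: any initial disturbance instantly affects all points (though exponentially small far away).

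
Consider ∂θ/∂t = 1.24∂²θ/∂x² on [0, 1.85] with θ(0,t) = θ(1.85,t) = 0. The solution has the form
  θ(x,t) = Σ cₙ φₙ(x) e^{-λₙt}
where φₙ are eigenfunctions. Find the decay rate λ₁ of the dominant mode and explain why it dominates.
Eigenvalues: λₙ = 1.24n²π²/1.85².
First three modes:
  n=1: λ₁ = 1.24π²/1.85² ≈ 3.576
  n=2: λ₂ = 4.96π²/1.85² ≈ 14.303 (4× faster decay)
  n=3: λ₃ = 11.16π²/1.85² ≈ 32.183 (9× faster decay)
As t → ∞, higher modes decay exponentially faster. The n=1 mode dominates: θ ~ c₁ sin(πx/1.85) e^{-λ₁t}.
Decay rate: λ₁ = 1.24π²/1.85² ≈ 3.576.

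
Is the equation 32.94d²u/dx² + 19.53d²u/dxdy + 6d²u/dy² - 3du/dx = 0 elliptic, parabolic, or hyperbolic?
Computing B² - 4AC with A = 32.94, B = 19.53, C = 6: discriminant = -409.1391 (negative). Answer: elliptic.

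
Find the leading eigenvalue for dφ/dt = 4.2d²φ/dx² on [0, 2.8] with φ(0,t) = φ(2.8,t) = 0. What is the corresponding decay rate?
Eigenvalues: λₙ = 4.2n²π²/2.8².
First three modes:
  n=1: λ₁ = 4.2π²/2.8² ≈ 5.287
  n=2: λ₂ = 16.8π²/2.8² ≈ 21.149 (4× faster decay)
  n=3: λ₃ = 37.8π²/2.8² ≈ 47.586 (9× faster decay)
As t → ∞, higher modes decay exponentially faster. The n=1 mode dominates: φ ~ c₁ sin(πx/2.8) e^{-λ₁t}.
Decay rate: λ₁ = 4.2π²/2.8² ≈ 5.287.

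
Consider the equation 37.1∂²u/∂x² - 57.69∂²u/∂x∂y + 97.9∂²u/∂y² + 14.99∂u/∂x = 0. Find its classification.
Elliptic. (A = 37.1, B = -57.69, C = 97.9 gives B² - 4AC = -11200.2239.)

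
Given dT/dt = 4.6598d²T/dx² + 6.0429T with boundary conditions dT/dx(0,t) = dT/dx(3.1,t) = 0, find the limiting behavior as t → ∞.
T grows unboundedly. With Neumann BCs the constant mode has diffusion eigenvalue 0, so any r > 0 makes it grow like e^(6.0429t); solution grows exponentially.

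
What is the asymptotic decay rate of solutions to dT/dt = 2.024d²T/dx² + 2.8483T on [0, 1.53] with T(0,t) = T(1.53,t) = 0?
Eigenvalues: λₙ = 2.024n²π²/1.53² - 2.8483.
First three modes:
  n=1: λ₁ = 2.024π²/1.53² - 2.8483 ≈ 5.685
  n=2: λ₂ = 8.096π²/1.53² - 2.8483 ≈ 31.286
  n=3: λ₃ = 18.216π²/1.53² - 2.8483 ≈ 73.953
Since 2.024π²/1.53² ≈ 8.534 > 2.8483, all λₙ > 0.
The n=1 mode decays slowest → dominates as t → ∞.
Asymptotic: T ~ c₁ sin(πx/1.53) e^{-λ₁t} with decay rate λ₁ ≈ 5.685.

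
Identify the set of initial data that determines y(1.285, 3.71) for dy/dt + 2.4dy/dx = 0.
A single point: x = -7.619. The characteristic through (1.285, 3.71) is x - 2.4t = const, so x = 1.285 - 2.4·3.71 = -7.619.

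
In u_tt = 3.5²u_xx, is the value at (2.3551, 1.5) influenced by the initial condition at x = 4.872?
Yes. The domain of dependence is [-2.8949, 7.6051], and 4.872 ∈ [-2.8949, 7.6051].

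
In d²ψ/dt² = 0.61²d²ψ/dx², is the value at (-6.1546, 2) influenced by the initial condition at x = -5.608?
Yes. The domain of dependence is [-7.3746, -4.9346], and -5.608 ∈ [-7.3746, -4.9346].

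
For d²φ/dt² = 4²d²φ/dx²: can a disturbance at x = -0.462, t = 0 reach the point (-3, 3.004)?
Yes. The domain of dependence is [-15.016, 9.016], and -0.462 ∈ [-15.016, 9.016].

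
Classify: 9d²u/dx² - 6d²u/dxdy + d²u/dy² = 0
Parabolic (discriminant = 0).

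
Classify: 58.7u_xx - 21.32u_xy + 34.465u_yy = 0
Elliptic (discriminant = -7637.8396).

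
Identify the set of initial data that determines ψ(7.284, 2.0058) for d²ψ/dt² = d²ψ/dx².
Domain of dependence: [5.2782, 9.2898]. Signals travel at speed 1, so data within |x - 7.284| ≤ 1·2.0058 = 2.0058 can reach the point.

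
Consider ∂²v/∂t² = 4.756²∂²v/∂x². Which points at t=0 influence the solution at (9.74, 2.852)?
Domain of dependence: [-3.824112, 23.304112]. Signals travel at speed 4.756, so data within |x - 9.74| ≤ 4.756·2.852 = 13.564112 can reach the point.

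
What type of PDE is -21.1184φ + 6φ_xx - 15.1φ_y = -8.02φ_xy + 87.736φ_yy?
Rewriting in standard form: 6φ_xx + 8.02φ_xy - 87.736φ_yy - 15.1φ_y - 21.1184φ = 0. With A = 6, B = 8.02, C = -87.736, the discriminant is 2169.9844. This is a hyperbolic PDE.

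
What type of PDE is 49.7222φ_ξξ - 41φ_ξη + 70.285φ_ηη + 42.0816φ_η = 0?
With A = 49.7222, B = -41, C = 70.285, the discriminant is -12297.899308. This is an elliptic PDE.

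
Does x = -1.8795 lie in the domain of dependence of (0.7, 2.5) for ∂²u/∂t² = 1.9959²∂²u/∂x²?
Yes. The domain of dependence is [-4.28975, 5.68975], and -1.8795 ∈ [-4.28975, 5.68975].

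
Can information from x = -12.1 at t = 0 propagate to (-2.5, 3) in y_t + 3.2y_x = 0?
Yes. The characteristic through (-2.5, 3) passes through x = -12.1.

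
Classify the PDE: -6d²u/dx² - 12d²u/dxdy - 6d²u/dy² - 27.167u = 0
A = -6, B = -12, C = -6. Discriminant B² - 4AC = 0. Since 0 = 0, parabolic.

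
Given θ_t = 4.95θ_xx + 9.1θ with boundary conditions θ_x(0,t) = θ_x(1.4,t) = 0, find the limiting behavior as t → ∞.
θ grows unboundedly. With Neumann BCs the constant mode has diffusion eigenvalue 0, so any r > 0 makes it grow like e^(9.1t); solution grows exponentially.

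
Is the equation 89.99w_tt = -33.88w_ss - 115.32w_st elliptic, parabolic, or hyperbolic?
Rewriting in standard form: 33.88w_ss + 115.32w_st + 89.99w_tt = 0. Computing B² - 4AC with A = 33.88, B = 115.32, C = 89.99: discriminant = 1103.2576 (positive). Answer: hyperbolic.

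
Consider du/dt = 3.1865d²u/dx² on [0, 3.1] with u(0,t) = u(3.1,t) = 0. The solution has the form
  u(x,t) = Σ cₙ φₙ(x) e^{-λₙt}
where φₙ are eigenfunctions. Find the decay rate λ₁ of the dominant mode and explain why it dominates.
Eigenvalues: λₙ = 3.1865n²π²/3.1².
First three modes:
  n=1: λ₁ = 3.1865π²/3.1² ≈ 3.273
  n=2: λ₂ = 12.746π²/3.1² ≈ 13.09 (4× faster decay)
  n=3: λ₃ = 28.6785π²/3.1² ≈ 29.453 (9× faster decay)
As t → ∞, higher modes decay exponentially faster. The n=1 mode dominates: u ~ c₁ sin(πx/3.1) e^{-λ₁t}.
Decay rate: λ₁ = 3.1865π²/3.1² ≈ 3.273.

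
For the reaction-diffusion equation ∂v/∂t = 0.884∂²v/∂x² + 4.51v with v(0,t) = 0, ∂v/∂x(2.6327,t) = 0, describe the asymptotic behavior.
v grows unboundedly. Reaction dominates diffusion (r=4.51 > κπ²/(4L²)≈0.31); solution grows exponentially.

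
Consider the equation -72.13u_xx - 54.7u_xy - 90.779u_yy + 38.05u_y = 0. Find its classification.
Elliptic. (A = -72.13, B = -54.7, C = -90.779 gives B² - 4AC = -23199.46708.)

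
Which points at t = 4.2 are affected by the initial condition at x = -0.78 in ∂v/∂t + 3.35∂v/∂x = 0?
At x = 13.29. The characteristic carries data from (-0.78, 0) to (13.29, 4.2).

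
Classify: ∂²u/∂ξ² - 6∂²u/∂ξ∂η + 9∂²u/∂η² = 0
Parabolic (discriminant = 0).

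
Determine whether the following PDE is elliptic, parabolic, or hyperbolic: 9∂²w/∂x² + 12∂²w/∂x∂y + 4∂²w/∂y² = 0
Coefficients: A = 9, B = 12, C = 4. B² - 4AC = 0, which is zero, so the equation is parabolic.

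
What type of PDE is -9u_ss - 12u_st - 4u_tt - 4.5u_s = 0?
With A = -9, B = -12, C = -4, the discriminant is 0. This is a parabolic PDE.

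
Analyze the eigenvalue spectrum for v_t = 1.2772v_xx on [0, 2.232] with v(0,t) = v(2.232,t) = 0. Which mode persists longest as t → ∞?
Eigenvalues: λₙ = 1.2772n²π²/2.232².
First three modes:
  n=1: λ₁ = 1.2772π²/2.232² ≈ 2.53
  n=2: λ₂ = 5.1088π²/2.232² ≈ 10.121 (4× faster decay)
  n=3: λ₃ = 11.4948π²/2.232² ≈ 22.773 (9× faster decay)
As t → ∞, higher modes decay exponentially faster. The n=1 mode dominates: v ~ c₁ sin(πx/2.232) e^{-λ₁t}.
Decay rate: λ₁ = 1.2772π²/2.232² ≈ 2.53.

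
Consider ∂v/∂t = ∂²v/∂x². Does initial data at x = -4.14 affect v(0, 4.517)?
Yes, for any finite x. The heat equation has infinite propagation speed, so all initial data affects all points at any t > 0.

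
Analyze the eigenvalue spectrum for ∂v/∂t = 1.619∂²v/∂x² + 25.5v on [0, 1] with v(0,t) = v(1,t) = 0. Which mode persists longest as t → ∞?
Eigenvalues: λₙ = 1.619n²π²/1² - 25.5.
First three modes:
  n=1: λ₁ = 1.619π² - 25.5 ≈ -9.521
  n=2: λ₂ = 6.476π² - 25.5 ≈ 38.416
  n=3: λ₃ = 14.571π² - 25.5 ≈ 118.31
Since 1.619π² ≈ 15.979 < 25.5, λ₁ < 0.
The n=1 mode grows fastest (−λₙ is largest for n=1) → dominates.
Asymptotic: v ~ c₁ sin(πx/1) e^{9.521t} (exponential growth at rate −λ₁ ≈ 9.521).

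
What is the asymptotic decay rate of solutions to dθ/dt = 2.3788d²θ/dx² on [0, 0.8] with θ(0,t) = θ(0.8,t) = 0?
Eigenvalues: λₙ = 2.3788n²π²/0.8².
First three modes:
  n=1: λ₁ = 2.3788π²/0.8² ≈ 36.684
  n=2: λ₂ = 9.5152π²/0.8² ≈ 146.736 (4× faster decay)
  n=3: λ₃ = 21.4092π²/0.8² ≈ 330.157 (9× faster decay)
As t → ∞, higher modes decay exponentially faster. The n=1 mode dominates: θ ~ c₁ sin(πx/0.8) e^{-λ₁t}.
Decay rate: λ₁ = 2.3788π²/0.8² ≈ 36.684.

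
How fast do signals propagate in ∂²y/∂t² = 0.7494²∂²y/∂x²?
Speed = 0.7494. Information travels along characteristics x = x₀ ± 0.7494t.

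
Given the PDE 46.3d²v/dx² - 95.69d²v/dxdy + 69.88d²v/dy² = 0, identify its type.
The second-order coefficients are A = 46.3, B = -95.69, C = 69.88. Since B² - 4AC = -3785.1999 < 0, this is an elliptic PDE.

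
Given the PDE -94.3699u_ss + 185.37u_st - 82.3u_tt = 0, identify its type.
The second-order coefficients are A = -94.3699, B = 185.37, C = -82.3. Since B² - 4AC = 3295.46582 > 0, this is a hyperbolic PDE.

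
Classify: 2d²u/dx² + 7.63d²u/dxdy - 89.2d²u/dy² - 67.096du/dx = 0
Hyperbolic (discriminant = 771.8169).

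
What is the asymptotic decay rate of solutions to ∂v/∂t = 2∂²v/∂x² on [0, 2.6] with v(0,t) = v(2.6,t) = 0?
Eigenvalues: λₙ = 2n²π²/2.6².
First three modes:
  n=1: λ₁ = 2π²/2.6² ≈ 2.92
  n=2: λ₂ = 8π²/2.6² ≈ 11.68 (4× faster decay)
  n=3: λ₃ = 18π²/2.6² ≈ 26.28 (9× faster decay)
As t → ∞, higher modes decay exponentially faster. The n=1 mode dominates: v ~ c₁ sin(πx/2.6) e^{-λ₁t}.
Decay rate: λ₁ = 2π²/2.6² ≈ 2.92.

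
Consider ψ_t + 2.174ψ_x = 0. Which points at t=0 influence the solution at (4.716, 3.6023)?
A single point: x = -3.1154002. The characteristic through (4.716, 3.6023) is x - 2.174t = const, so x = 4.716 - 2.174·3.6023 = -3.1154002.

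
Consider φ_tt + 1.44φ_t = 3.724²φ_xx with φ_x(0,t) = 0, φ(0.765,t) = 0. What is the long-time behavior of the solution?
As t → ∞, φ → 0. Damping (γ=1.44) dissipates energy; oscillations decay exponentially.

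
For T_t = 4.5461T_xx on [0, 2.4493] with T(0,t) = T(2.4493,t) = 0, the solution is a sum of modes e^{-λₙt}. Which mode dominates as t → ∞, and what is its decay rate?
Eigenvalues: λₙ = 4.5461n²π²/2.4493².
First three modes:
  n=1: λ₁ = 4.5461π²/2.4493² ≈ 7.479
  n=2: λ₂ = 18.1844π²/2.4493² ≈ 29.917 (4× faster decay)
  n=3: λ₃ = 40.9149π²/2.4493² ≈ 67.313 (9× faster decay)
As t → ∞, higher modes decay exponentially faster. The n=1 mode dominates: T ~ c₁ sin(πx/2.4493) e^{-λ₁t}.
Decay rate: λ₁ = 4.5461π²/2.4493² ≈ 7.479.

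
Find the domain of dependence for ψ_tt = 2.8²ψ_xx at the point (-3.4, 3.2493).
Domain of dependence: [-12.49804, 5.69804]. Signals travel at speed 2.8, so data within |x - -3.4| ≤ 2.8·3.2493 = 9.09804 can reach the point.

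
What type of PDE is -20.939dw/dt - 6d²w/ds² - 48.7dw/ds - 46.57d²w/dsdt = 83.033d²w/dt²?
Rewriting in standard form: -6d²w/ds² - 46.57d²w/dsdt - 83.033d²w/dt² - 48.7dw/ds - 20.939dw/dt = 0. With A = -6, B = -46.57, C = -83.033, the discriminant is 175.9729. This is a hyperbolic PDE.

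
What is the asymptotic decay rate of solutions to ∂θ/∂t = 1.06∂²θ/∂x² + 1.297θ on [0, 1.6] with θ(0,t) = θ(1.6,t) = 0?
Eigenvalues: λₙ = 1.06n²π²/1.6² - 1.297.
First three modes:
  n=1: λ₁ = 1.06π²/1.6² - 1.297 ≈ 2.79
  n=2: λ₂ = 4.24π²/1.6² - 1.297 ≈ 15.05
  n=3: λ₃ = 9.54π²/1.6² - 1.297 ≈ 35.483
Since 1.06π²/1.6² ≈ 4.087 > 1.297, all λₙ > 0.
The n=1 mode decays slowest → dominates as t → ∞.
Asymptotic: θ ~ c₁ sin(πx/1.6) e^{-λ₁t} with decay rate λ₁ ≈ 2.79.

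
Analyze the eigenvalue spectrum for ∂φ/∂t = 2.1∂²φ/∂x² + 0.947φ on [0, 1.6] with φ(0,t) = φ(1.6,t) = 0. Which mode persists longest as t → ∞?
Eigenvalues: λₙ = 2.1n²π²/1.6² - 0.947.
First three modes:
  n=1: λ₁ = 2.1π²/1.6² - 0.947 ≈ 7.149
  n=2: λ₂ = 8.4π²/1.6² - 0.947 ≈ 31.438
  n=3: λ₃ = 18.9π²/1.6² - 0.947 ≈ 71.918
Since 2.1π²/1.6² ≈ 8.096 > 0.947, all λₙ > 0.
The n=1 mode decays slowest → dominates as t → ∞.
Asymptotic: φ ~ c₁ sin(πx/1.6) e^{-λ₁t} with decay rate λ₁ ≈ 7.149.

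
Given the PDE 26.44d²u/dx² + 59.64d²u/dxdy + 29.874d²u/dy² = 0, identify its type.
The second-order coefficients are A = 26.44, B = 59.64, C = 29.874. Since B² - 4AC = 397.45536 > 0, this is a hyperbolic PDE.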